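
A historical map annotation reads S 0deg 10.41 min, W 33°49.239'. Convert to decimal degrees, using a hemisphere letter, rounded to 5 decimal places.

φ: 10.41′ = 0.173500°; total 0.173500
Longitude: 49.239′ = 0.820650°; total 33.820650

0.17350° S, 33.82065° W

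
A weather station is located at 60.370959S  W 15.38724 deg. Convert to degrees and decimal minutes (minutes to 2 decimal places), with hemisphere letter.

φ: minutes = (60.370959 − 60) × 60 = 22.2575
Longitude: 15° + 0.387240 × 60 = 15° 23.2344′

60° 22.26′ S, 15° 23.23′ W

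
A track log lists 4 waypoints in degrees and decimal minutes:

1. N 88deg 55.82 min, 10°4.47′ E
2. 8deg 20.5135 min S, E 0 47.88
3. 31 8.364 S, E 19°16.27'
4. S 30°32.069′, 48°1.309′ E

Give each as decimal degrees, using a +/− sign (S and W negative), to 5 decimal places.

1. 88.93033, 10.07450
2. -8.34189, 0.79800
3. -31.13940, 19.27117
4. -30.53448, 48.02182

Point 1:
  Lat: 88 + 55.82/60 = 88.930333
  N ⇒ keep positive
  λ: 4.47′ = 0.074500°; total 10.074500
  E → positive
Point 2:
  φ: 8 + 20.5135/60 = 8.341892
  S → negative
  Longitude: 47.88′ = 0.798000°; total 0.798000
  E → positive
Point 3:
  Latitude: 31 + 8.364/60 = 31.139400
  hemisphere S, so the sign is −
  Longitude: 19 + 16.27/60 = 19.271167
  E ⇒ keep positive
Point 4:
  Latitude: 32.069′ = 0.534483°; total 30.534483
  S → negative
  Lon: 48 + 1.309/60 = 48.021817
  E ⇒ keep positive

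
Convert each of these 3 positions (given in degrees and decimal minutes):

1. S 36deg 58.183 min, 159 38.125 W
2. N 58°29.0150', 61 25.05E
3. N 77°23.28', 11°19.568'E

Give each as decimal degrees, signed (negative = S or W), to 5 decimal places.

1. -36.96972, -159.63542
2. 58.48358, 61.41750
3. 77.38800, 11.32613

Point 1:
  Latitude: 58.183′ = 0.969717°; total 36.969717
  S ⇒ negate
  Longitude: 159 + 38.125/60 = 159.635417
  W ⇒ negate
Point 2:
  φ: 29.015′ = 0.483583°; total 58.483583
  N ⇒ keep positive
  λ: 25.05′ = 0.417500°; total 61.417500
  E → positive
Point 3:
  φ: 77 + 23.28/60 = 77.388000
  N ⇒ keep positive
  Longitude: 19.568′ = 0.326133°; total 11.326133
  E → positive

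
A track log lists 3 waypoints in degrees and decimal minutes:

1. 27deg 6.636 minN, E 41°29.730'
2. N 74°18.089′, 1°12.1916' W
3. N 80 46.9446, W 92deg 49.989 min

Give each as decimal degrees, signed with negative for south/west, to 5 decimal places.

Point 1:
  φ: 27 + 6.636/60 = 27.110600
  N ⇒ keep positive
  Longitude: 29.73′ = 0.495500°; total 41.495500
  E → positive
Point 2:
  φ: 18.089′ = 0.301483°; total 74.301483
  N ⇒ keep positive
  λ: 1 + 12.1916/60 = 1.203193
  W ⇒ negate
Point 3:
  Latitude: 46.9446′ = 0.782410°; total 80.782410
  N ⇒ keep positive
  Lon: 49.989′ = 0.833150°; total 92.833150
  W → negative

1. 27.11060, 41.49550
2. 74.30148, -1.20319
3. 80.78241, -92.83315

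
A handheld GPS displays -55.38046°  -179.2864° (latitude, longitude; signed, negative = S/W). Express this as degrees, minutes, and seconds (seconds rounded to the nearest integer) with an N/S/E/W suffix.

Latitude is negative → S; |value| = 55.380460
φ: 0.380460 × 60 = 22.82760′ → 22′, remainder × 60 = 49.66″
Longitude is negative → W; |value| = 179.286400
λ: 0.286400° → 17.18400′; 0.18400 × 60 = 11.04″

55°22′50″ S, 179°17′11″ W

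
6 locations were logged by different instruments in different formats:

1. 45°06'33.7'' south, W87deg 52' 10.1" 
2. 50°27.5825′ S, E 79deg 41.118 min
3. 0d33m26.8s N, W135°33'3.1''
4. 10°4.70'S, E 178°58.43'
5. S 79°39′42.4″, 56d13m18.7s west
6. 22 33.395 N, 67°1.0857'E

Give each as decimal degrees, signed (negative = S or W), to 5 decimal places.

1. -45.10936, -87.86947
2. -50.45971, 79.68530
3. 0.55744, -135.55086
4. -10.07833, 178.97383
5. -79.66178, -56.22186
6. 22.55658, 67.01810

Point 1:
  φ: 45° + 6/60 + 33.7/3600 = 45 + 0.100000 + 0.009361 = 45.109361
  S ⇒ negate
  λ: 52′ + 10.1″ = 52.16833′; 87 + 52.16833/60 = 87.869472
  W → negative
Point 2:
  Lat: 27.5825′ = 0.459708°; total 50.459708
  hemisphere S, so the sign is −
  Lon: 79 + 41.118/60 = 79.685300
  E ⇒ keep positive
Point 3:
  Lat: 33′ + 26.8″ = 33.44667′; 0 + 33.44667/60 = 0.557444
  N → positive
  λ: 135 + 33/60 + 3.1/3600 = 135.550861
  hemisphere W, so the sign is −
Point 4:
  Lat: 10 + 4.7/60 = 10.078333
  S → negative
  Longitude: 178 + 58.43/60 = 178.973833
  E ⇒ keep positive
Point 5:
  φ: 39′ + 42.4″ = 39.70667′; 79 + 39.70667/60 = 79.661778
  hemisphere S, so the sign is −
  λ: 13′ + 18.7″ = 13.31167′; 56 + 13.31167/60 = 56.221861
  W ⇒ negate
Point 6:
  Latitude: 33.395′ = 0.556583°; total 22.556583
  N ⇒ keep positive
  Lon: 67 + 1.0857/60 = 67.018095
  E → positive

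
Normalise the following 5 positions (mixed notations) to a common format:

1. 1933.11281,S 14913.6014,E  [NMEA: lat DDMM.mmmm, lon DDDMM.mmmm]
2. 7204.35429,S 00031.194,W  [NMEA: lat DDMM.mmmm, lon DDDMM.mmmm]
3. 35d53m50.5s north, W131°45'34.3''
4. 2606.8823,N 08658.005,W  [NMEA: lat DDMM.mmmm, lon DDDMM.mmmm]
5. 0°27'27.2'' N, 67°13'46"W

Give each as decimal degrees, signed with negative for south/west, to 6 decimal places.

1. -19.551880, 149.226690
2. -72.072572, -0.519900
3. 35.897361, -131.759528
4. 26.114705, -86.966750
5. 0.457556, -67.229444

Point 1:
  φ: degrees = first 2 digits = 19, minutes = 33.11281; 19 + 33.11281/60 = 19.5518802
  S ⇒ negate
  λ: degrees = first 3 digits = 149, minutes = 13.6014; 149 + 13.6014/60 = 149.2266900
  E ⇒ keep positive
Point 2:
  Lat: split at 2 digits → 72° and 4.35429′; 72 + 4.35429/60 = 72.0725715
  S → negative
  Longitude: split at 3 digits → 000° and 31.194′; 0 + 31.194/60 = 0.5199000
  W ⇒ negate
Point 3:
  Latitude: 35 + 53/60 + 50.5/3600 = 35.8973611
  N ⇒ keep positive
  λ: 131° + 45/60 + 34.3/3600 = 131 + 0.750000 + 0.009528 = 131.7595278
  W → negative
Point 4:
  φ: degrees = first 2 digits = 26, minutes = 6.8823; 26 + 6.8823/60 = 26.1147050
  N ⇒ keep positive
  λ: degrees = first 3 digits = 86, minutes = 58.005; 86 + 58.005/60 = 86.9667500
  W → negative
Point 5:
  Lat: 27′ + 27.2″ = 27.45333′; 0 + 27.45333/60 = 0.4575556
  N ⇒ keep positive
  Longitude: 67 + 13/60 + 46/3600 = 67.2294444
  hemisphere W, so the sign is −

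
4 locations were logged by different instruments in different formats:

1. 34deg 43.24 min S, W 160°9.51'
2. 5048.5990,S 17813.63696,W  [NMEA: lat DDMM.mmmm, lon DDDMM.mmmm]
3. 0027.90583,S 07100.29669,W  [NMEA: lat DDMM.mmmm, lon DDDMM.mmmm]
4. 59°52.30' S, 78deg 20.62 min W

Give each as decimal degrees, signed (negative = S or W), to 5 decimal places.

Point 1:
  φ: 43.24′ = 0.720667°; total 34.720667
  S → negative
  Lon: 160 + 9.51/60 = 160.158500
  W ⇒ negate
Point 2:
  φ: degrees = first 2 digits = 50, minutes = 48.599; 50 + 48.599/60 = 50.809983
  hemisphere S, so the sign is −
  λ: split at 3 digits → 178° and 13.63696′; 178 + 13.63696/60 = 178.227283
  W → negative
Point 3:
  Lat: degrees = first 2 digits = 0, minutes = 27.90583; 0 + 27.90583/60 = 0.465097
  S ⇒ negate
  Longitude: split at 3 digits → 071° and 0.29669′; 71 + 0.29669/60 = 71.004945
  W → negative
Point 4:
  Latitude: 59 + 52.3/60 = 59.871667
  S → negative
  Lon: 78 + 20.62/60 = 78.343667
  W → negative

1. -34.72067, -160.15850
2. -50.80998, -178.22728
3. -0.46510, -71.00494
4. -59.87167, -78.34367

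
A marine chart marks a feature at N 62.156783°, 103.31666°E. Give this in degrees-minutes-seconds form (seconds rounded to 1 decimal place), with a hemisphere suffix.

φ: whole degrees 62; 9.40698′ → 9′ and 24.419″
Longitude: 0.316660 × 60 = 18.99960′ → 18′, remainder × 60 = 59.976″
rounding gives 60″ → carry → 103°19′0.0″

62°09′24.4″ N, 103°19′0.0″ E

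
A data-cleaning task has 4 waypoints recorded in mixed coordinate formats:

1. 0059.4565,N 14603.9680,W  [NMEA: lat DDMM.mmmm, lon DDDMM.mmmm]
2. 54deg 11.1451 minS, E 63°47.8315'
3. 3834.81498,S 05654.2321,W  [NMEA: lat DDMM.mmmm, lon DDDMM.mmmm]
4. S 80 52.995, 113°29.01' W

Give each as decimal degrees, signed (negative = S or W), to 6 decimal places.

1. 0.990942, -146.066133
2. -54.185752, 63.797192
3. -38.580250, -56.903868
4. -80.883250, -113.483500

Point 1:
  Latitude: split at 2 digits → 00° and 59.4565′; 0 + 59.4565/60 = 0.9909417
  N → positive
  Longitude: degrees = first 3 digits = 146, minutes = 3.968; 146 + 3.968/60 = 146.0661333
  hemisphere W, so the sign is −
Point 2:
  Latitude: 11.1451′ = 0.185752°; total 54.1857517
  hemisphere S, so the sign is −
  Longitude: 47.8315′ = 0.797192°; total 63.7971917
  E → positive
Point 3:
  Latitude: degrees = first 2 digits = 38, minutes = 34.81498; 38 + 34.81498/60 = 38.5802497
  S → negative
  λ: split at 3 digits → 056° and 54.2321′; 56 + 54.2321/60 = 56.9038683
  W → negative
Point 4:
  Lat: 52.995′ = 0.883250°; total 80.8832500
  hemisphere S, so the sign is −
  λ: 113 + 29.01/60 = 113.4835000
  W ⇒ negate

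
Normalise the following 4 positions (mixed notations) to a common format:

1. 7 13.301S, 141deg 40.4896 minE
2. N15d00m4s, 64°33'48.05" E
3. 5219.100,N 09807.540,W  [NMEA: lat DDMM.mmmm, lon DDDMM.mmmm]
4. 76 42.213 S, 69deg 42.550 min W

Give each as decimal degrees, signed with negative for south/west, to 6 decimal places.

1. -7.221683, 141.674827
2. 15.001111, 64.563347
3. 52.318333, -98.125667
4. -76.703550, -69.709167

Point 1:
  φ: 13.301′ = 0.221683°; total 7.2216833
  S → negative
  Longitude: 141 + 40.4896/60 = 141.6748267
  E ⇒ keep positive
Point 2:
  Lat: 15° + 0/60 + 4/3600 = 15 + 0.000000 + 0.001111 = 15.0011111
  N ⇒ keep positive
  Lon: 33′ + 48.05″ = 33.80083′; 64 + 33.80083/60 = 64.5633472
  E ⇒ keep positive
Point 3:
  Latitude: degrees = first 2 digits = 52, minutes = 19.1; 52 + 19.1/60 = 52.3183333
  N ⇒ keep positive
  Lon: degrees = first 3 digits = 98, minutes = 7.54; 98 + 7.54/60 = 98.1256667
  W → negative
Point 4:
  Latitude: 42.213′ = 0.703550°; total 76.7035500
  hemisphere S, so the sign is −
  λ: 42.55′ = 0.709167°; total 69.7091667
  W ⇒ negate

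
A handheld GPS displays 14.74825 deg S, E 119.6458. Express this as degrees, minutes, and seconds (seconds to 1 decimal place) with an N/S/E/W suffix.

14°44′53.7″ S, 119°38′44.9″ E

Lat: whole degrees 14; 44.89500′ → 44′ and 53.700″
λ: 0.645800° → 38.74800′; 0.74800 × 60 = 44.880″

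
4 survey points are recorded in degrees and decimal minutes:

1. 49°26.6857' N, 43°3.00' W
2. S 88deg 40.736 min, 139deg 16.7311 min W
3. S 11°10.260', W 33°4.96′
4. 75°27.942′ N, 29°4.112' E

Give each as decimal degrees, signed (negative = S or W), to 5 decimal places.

Point 1:
  Lat: 26.6857′ = 0.444762°; total 49.444762
  N ⇒ keep positive
  λ: 3′ = 0.050000°; total 43.050000
  hemisphere W, so the sign is −
Point 2:
  Lat: 40.736′ = 0.678933°; total 88.678933
  S ⇒ negate
  λ: 16.7311′ = 0.278852°; total 139.278852
  hemisphere W, so the sign is −
Point 3:
  Latitude: 11 + 10.26/60 = 11.171000
  S → negative
  Longitude: 33 + 4.96/60 = 33.082667
  W ⇒ negate
Point 4:
  Lat: 27.942′ = 0.465700°; total 75.465700
  N → positive
  λ: 4.112′ = 0.068533°; total 29.068533
  E ⇒ keep positive

1. 49.44476, -43.05000
2. -88.67893, -139.27885
3. -11.17100, -33.08267
4. 75.46570, 29.06853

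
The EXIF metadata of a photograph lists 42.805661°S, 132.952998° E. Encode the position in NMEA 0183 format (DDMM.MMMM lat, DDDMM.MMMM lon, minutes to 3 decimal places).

φ: minutes = (42.805661 − 42) × 60 = 48.33966
Lon: fractional part 0.952998 → 57.17988 minutes

4248.340,S / 13257.180,E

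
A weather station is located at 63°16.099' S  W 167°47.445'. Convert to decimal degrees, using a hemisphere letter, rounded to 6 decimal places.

63.268317° S, 167.790750° W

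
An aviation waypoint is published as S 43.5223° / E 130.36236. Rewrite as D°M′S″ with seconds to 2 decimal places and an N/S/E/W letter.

Lat: 0.522300 × 60 = 31.33800′ → 31′, remainder × 60 = 20.2800″
Lon: whole degrees 130; 21.74160′ → 21′ and 44.4960″

43°31′20.28″ S, 130°21′44.50″ E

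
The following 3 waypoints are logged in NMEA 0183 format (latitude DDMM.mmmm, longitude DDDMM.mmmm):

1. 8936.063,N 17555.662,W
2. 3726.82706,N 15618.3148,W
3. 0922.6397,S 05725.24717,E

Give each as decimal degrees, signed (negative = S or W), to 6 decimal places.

1. 89.601050, -175.927700
2. 37.447118, -156.305247
3. -9.377328, 57.420786

Point 1:
  Latitude: split at 2 digits → 89° and 36.063′; 89 + 36.063/60 = 89.6010500
  N → positive
  Longitude: split at 3 digits → 175° and 55.662′; 175 + 55.662/60 = 175.9277000
  W ⇒ negate
Point 2:
  φ: split at 2 digits → 37° and 26.82706′; 37 + 26.82706/60 = 37.4471177
  N ⇒ keep positive
  Longitude: split at 3 digits → 156° and 18.3148′; 156 + 18.3148/60 = 156.3052467
  W ⇒ negate
Point 3:
  Latitude: degrees = first 2 digits = 9, minutes = 22.6397; 9 + 22.6397/60 = 9.3773283
  S ⇒ negate
  Lon: degrees = first 3 digits = 57, minutes = 25.24717; 57 + 25.24717/60 = 57.4207862
  E ⇒ keep positive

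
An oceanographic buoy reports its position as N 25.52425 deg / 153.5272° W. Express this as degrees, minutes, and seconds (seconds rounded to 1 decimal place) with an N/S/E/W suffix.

Latitude: 0.524250 × 60 = 31.45500′ → 31′, remainder × 60 = 27.300″
Longitude: 0.527200 × 60 = 31.63200′ → 31′, remainder × 60 = 37.920″

25°31′27.3″ N, 153°31′37.9″ W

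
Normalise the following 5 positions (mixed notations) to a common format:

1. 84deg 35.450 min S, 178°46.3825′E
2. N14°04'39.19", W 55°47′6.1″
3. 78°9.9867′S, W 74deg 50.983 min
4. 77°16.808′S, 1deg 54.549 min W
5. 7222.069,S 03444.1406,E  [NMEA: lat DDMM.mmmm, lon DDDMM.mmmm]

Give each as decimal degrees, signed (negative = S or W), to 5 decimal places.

1. -84.59083, 178.77304
2. 14.07755, -55.78503
3. -78.16645, -74.84972
4. -77.28013, -1.90915
5. -72.36782, 34.73568

Point 1:
  Latitude: 35.45′ = 0.590833°; total 84.590833
  S ⇒ negate
  λ: 46.3825′ = 0.773042°; total 178.773042
  E ⇒ keep positive
Point 2:
  Lat: 14 + 4/60 + 39.19/3600 = 14.077553
  N ⇒ keep positive
  Longitude: 47′ + 6.1″ = 47.10167′; 55 + 47.10167/60 = 55.785028
  W ⇒ negate
Point 3:
  Latitude: 9.9867′ = 0.166445°; total 78.166445
  S ⇒ negate
  λ: 74 + 50.983/60 = 74.849717
  W ⇒ negate
Point 4:
  Lat: 16.808′ = 0.280133°; total 77.280133
  S ⇒ negate
  Longitude: 1 + 54.549/60 = 1.909150
  W → negative
Point 5:
  φ: degrees = first 2 digits = 72, minutes = 22.069; 72 + 22.069/60 = 72.367817
  S ⇒ negate
  λ: degrees = first 3 digits = 34, minutes = 44.1406; 34 + 44.1406/60 = 34.735677
  E ⇒ keep positive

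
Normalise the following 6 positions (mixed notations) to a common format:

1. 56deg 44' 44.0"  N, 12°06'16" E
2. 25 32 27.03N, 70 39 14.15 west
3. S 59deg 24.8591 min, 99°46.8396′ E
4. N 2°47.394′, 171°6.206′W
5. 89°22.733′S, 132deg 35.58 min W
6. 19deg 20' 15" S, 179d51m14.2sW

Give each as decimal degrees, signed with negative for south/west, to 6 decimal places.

1. 56.745556, 12.104444
2. 25.540842, -70.653931
3. -59.414318, 99.780660
4. 2.789900, -171.103433
5. -89.378883, -132.593000
6. -19.337500, -179.853944

Point 1:
  Lat: 44′ + 44″ = 44.73333′; 56 + 44.73333/60 = 56.7455556
  N → positive
  λ: 6′ + 16″ = 6.26667′; 12 + 6.26667/60 = 12.1044444
  E ⇒ keep positive
Point 2:
  Lat: 25 + 32/60 + 27.03/3600 = 25.5408417
  N ⇒ keep positive
  Longitude: 39′ + 14.15″ = 39.23583′; 70 + 39.23583/60 = 70.6539306
  W → negative
Point 3:
  Latitude: 24.8591′ = 0.414318°; total 59.4143183
  S → negative
  Longitude: 46.8396′ = 0.780660°; total 99.7806600
  E → positive
Point 4:
  φ: 47.394′ = 0.789900°; total 2.7899000
  N ⇒ keep positive
  Lon: 6.206′ = 0.103433°; total 171.1034333
  W → negative
Point 5:
  Lat: 22.733′ = 0.378883°; total 89.3788833
  S → negative
  Longitude: 132 + 35.58/60 = 132.5930000
  hemisphere W, so the sign is −
Point 6:
  Lat: 19° + 20/60 + 15/3600 = 19 + 0.333333 + 0.004167 = 19.3375000
  hemisphere S, so the sign is −
  Lon: 179° + 51/60 + 14.2/3600 = 179 + 0.850000 + 0.003944 = 179.8539444
  hemisphere W, so the sign is −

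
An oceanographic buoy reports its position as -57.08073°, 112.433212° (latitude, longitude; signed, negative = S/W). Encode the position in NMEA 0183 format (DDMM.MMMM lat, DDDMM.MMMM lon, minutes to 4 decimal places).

5704.8438,S / 11225.9927,E

Latitude is negative → S; |value| = 57.080730
φ: fractional part 0.080730 → 4.843800 minutes
Lon: minutes = (112.433212 − 112) × 60 = 25.992720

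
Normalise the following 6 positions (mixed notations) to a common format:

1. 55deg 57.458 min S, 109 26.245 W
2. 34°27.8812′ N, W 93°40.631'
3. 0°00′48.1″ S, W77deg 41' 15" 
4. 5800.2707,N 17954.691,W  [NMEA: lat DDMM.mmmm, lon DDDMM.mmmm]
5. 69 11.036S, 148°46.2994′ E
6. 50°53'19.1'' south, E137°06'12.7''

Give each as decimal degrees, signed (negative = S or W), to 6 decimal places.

1. -55.957633, -109.437417
2. 34.464687, -93.677183
3. -0.013361, -77.687500
4. 58.004512, -179.911517
5. -69.183933, 148.771657
6. -50.888639, 137.103528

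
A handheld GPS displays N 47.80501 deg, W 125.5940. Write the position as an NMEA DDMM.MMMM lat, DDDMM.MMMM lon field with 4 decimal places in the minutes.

4748.3006,N / 12535.6400,W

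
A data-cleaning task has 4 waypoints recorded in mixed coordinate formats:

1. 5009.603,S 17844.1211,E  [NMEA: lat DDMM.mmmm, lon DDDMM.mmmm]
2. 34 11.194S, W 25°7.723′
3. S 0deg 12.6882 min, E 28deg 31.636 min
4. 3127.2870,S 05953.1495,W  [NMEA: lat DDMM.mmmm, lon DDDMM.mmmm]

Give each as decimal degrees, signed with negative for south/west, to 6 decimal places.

Point 1:
  Lat: split at 2 digits → 50° and 9.603′; 50 + 9.603/60 = 50.1600500
  S ⇒ negate
  Longitude: split at 3 digits → 178° and 44.1211′; 178 + 44.1211/60 = 178.7353517
  E ⇒ keep positive
Point 2:
  φ: 34 + 11.194/60 = 34.1865667
  hemisphere S, so the sign is −
  λ: 25 + 7.723/60 = 25.1287167
  hemisphere W, so the sign is −
Point 3:
  Latitude: 12.6882′ = 0.211470°; total 0.2114700
  hemisphere S, so the sign is −
  Longitude: 28 + 31.636/60 = 28.5272667
  E → positive
Point 4:
  φ: degrees = first 2 digits = 31, minutes = 27.287; 31 + 27.287/60 = 31.4547833
  hemisphere S, so the sign is −
  Lon: degrees = first 3 digits = 59, minutes = 53.1495; 59 + 53.1495/60 = 59.8858250
  W ⇒ negate

1. -50.160050, 178.735352
2. -34.186567, -25.128717
3. -0.211470, 28.527267
4. -31.454783, -59.885825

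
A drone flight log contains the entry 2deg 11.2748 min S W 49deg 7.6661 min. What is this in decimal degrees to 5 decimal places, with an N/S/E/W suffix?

φ: 11.2748′ = 0.187913°; total 2.187913
λ: 7.6661′ = 0.127768°; total 49.127768

2.18791° S, 49.12777° W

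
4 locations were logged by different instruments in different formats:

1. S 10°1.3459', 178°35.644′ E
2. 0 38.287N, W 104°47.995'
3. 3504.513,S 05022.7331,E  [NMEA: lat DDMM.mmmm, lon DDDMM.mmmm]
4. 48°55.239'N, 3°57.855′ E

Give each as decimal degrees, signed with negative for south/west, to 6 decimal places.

1. -10.022432, 178.594067
2. 0.638117, -104.799917
3. -35.075217, 50.378885
4. 48.920650, 3.964250

Point 1:
  φ: 10 + 1.3459/60 = 10.0224317
  S → negative
  Longitude: 35.644′ = 0.594067°; total 178.5940667
  E → positive
Point 2:
  φ: 0 + 38.287/60 = 0.6381167
  N ⇒ keep positive
  λ: 104 + 47.995/60 = 104.7999167
  W → negative
Point 3:
  Latitude: split at 2 digits → 35° and 4.513′; 35 + 4.513/60 = 35.0752167
  S ⇒ negate
  Longitude: degrees = first 3 digits = 50, minutes = 22.7331; 50 + 22.7331/60 = 50.3788850
  E ⇒ keep positive
Point 4:
  Lat: 48 + 55.239/60 = 48.9206500
  N ⇒ keep positive
  Lon: 3 + 57.855/60 = 3.9642500
  E ⇒ keep positive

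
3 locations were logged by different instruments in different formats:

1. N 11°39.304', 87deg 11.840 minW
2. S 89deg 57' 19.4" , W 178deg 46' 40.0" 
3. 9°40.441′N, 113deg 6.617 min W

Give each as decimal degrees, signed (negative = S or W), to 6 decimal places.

1. 11.655067, -87.197333
2. -89.955389, -178.777778
3. 9.674017, -113.110283

Point 1:
  Latitude: 11 + 39.304/60 = 11.6550667
  N ⇒ keep positive
  Longitude: 11.84′ = 0.197333°; total 87.1973333
  hemisphere W, so the sign is −
Point 2:
  φ: 89° + 57/60 + 19.4/3600 = 89 + 0.950000 + 0.005389 = 89.9553889
  S ⇒ negate
  Lon: 46′ + 40″ = 46.66667′; 178 + 46.66667/60 = 178.7777778
  W ⇒ negate
Point 3:
  Lat: 9 + 40.441/60 = 9.6740167
  N → positive
  Longitude: 113 + 6.617/60 = 113.1102833
  hemisphere W, so the sign is −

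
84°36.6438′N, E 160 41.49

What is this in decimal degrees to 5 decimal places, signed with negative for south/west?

84.61073, 160.69150

Latitude: 84 + 36.6438/60 = 84.610730
N ⇒ keep positive
λ: 41.49′ = 0.691500°; total 160.691500
E ⇒ keep positive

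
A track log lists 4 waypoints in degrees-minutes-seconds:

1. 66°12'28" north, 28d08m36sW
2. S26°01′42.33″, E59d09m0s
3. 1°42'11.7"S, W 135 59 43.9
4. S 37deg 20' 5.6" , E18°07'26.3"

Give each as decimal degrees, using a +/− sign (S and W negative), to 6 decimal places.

1. 66.207778, -28.143333
2. -26.028425, 59.150000
3. -1.703250, -135.995528
4. -37.334889, 18.123972

Point 1:
  φ: 66 + 12/60 + 28/3600 = 66.2077778
  N → positive
  Lon: 28 + 8/60 + 36/3600 = 28.1433333
  W → negative
Point 2:
  Latitude: 26° + 1/60 + 42.33/3600 = 26 + 0.016667 + 0.011758 = 26.0284250
  hemisphere S, so the sign is −
  Longitude: 59 + 9/60 + 0/3600 = 59.1500000
  E ⇒ keep positive
Point 3:
  Latitude: 1 + 42/60 + 11.7/3600 = 1.7032500
  hemisphere S, so the sign is −
  Longitude: 59′ + 43.9″ = 59.73167′; 135 + 59.73167/60 = 135.9955278
  hemisphere W, so the sign is −
Point 4:
  Lat: 37° + 20/60 + 5.6/3600 = 37 + 0.333333 + 0.001556 = 37.3348889
  S → negative
  λ: 18 + 7/60 + 26.3/3600 = 18.1239722
  E → positive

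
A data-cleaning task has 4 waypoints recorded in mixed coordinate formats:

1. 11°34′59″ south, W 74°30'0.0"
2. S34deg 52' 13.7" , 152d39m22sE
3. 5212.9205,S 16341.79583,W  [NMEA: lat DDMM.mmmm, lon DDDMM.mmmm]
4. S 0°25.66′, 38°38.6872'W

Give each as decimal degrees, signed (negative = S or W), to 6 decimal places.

Point 1:
  Lat: 11° + 34/60 + 59/3600 = 11 + 0.566667 + 0.016389 = 11.5830556
  hemisphere S, so the sign is −
  λ: 74 + 30/60 + 0/3600 = 74.5000000
  W → negative
Point 2:
  Lat: 52′ + 13.7″ = 52.22833′; 34 + 52.22833/60 = 34.8704722
  S ⇒ negate
  Longitude: 152° + 39/60 + 22/3600 = 152 + 0.650000 + 0.006111 = 152.6561111
  E → positive
Point 3:
  φ: split at 2 digits → 52° and 12.9205′; 52 + 12.9205/60 = 52.2153417
  S ⇒ negate
  λ: degrees = first 3 digits = 163, minutes = 41.79583; 163 + 41.79583/60 = 163.6965972
  W ⇒ negate
Point 4:
  φ: 0 + 25.66/60 = 0.4276667
  S ⇒ negate
  Longitude: 38.6872′ = 0.644787°; total 38.6447867
  W → negative

1. -11.583056, -74.500000
2. -34.870472, 152.656111
3. -52.215342, -163.696597
4. -0.427667, -38.644787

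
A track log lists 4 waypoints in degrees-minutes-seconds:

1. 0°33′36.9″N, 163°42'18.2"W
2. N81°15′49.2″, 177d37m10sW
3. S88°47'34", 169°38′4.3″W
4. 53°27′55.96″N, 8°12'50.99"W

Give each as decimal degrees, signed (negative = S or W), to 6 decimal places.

Point 1:
  Lat: 0 + 33/60 + 36.9/3600 = 0.5602500
  N ⇒ keep positive
  Longitude: 163° + 42/60 + 18.2/3600 = 163 + 0.700000 + 0.005056 = 163.7050556
  W ⇒ negate
Point 2:
  Lat: 15′ + 49.2″ = 15.82000′; 81 + 15.82000/60 = 81.2636667
  N ⇒ keep positive
  Longitude: 177° + 37/60 + 10/3600 = 177 + 0.616667 + 0.002778 = 177.6194444
  W ⇒ negate
Point 3:
  φ: 88° + 47/60 + 34/3600 = 88 + 0.783333 + 0.009444 = 88.7927778
  S → negative
  λ: 169 + 38/60 + 4.3/3600 = 169.6345278
  hemisphere W, so the sign is −
Point 4:
  Lat: 27′ + 55.96″ = 27.93267′; 53 + 27.93267/60 = 53.4655444
  N → positive
  λ: 12′ + 50.99″ = 12.84983′; 8 + 12.84983/60 = 8.2141639
  hemisphere W, so the sign is −

1. 0.560250, -163.705056
2. 81.263667, -177.619444
3. -88.792778, -169.634528
4. 53.465544, -8.214164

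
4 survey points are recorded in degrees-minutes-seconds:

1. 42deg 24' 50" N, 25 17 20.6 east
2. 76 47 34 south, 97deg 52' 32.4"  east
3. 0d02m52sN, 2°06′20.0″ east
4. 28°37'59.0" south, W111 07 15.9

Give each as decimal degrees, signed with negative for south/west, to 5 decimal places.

Point 1:
  Latitude: 42° + 24/60 + 50/3600 = 42 + 0.400000 + 0.013889 = 42.413889
  N ⇒ keep positive
  Longitude: 25° + 17/60 + 20.6/3600 = 25 + 0.283333 + 0.005722 = 25.289056
  E → positive
Point 2:
  Lat: 76 + 47/60 + 34/3600 = 76.792778
  S → negative
  λ: 52′ + 32.4″ = 52.54000′; 97 + 52.54000/60 = 97.875667
  E ⇒ keep positive
Point 3:
  φ: 0° + 2/60 + 52/3600 = 0 + 0.033333 + 0.014444 = 0.047778
  N → positive
  Longitude: 6′ + 20″ = 6.33333′; 2 + 6.33333/60 = 2.105556
  E ⇒ keep positive
Point 4:
  Lat: 28 + 37/60 + 59/3600 = 28.633056
  S → negative
  Lon: 111 + 7/60 + 15.9/3600 = 111.121083
  hemisphere W, so the sign is −

1. 42.41389, 25.28906
2. -76.79278, 97.87567
3. 0.04778, 2.10556
4. -28.63306, -111.12108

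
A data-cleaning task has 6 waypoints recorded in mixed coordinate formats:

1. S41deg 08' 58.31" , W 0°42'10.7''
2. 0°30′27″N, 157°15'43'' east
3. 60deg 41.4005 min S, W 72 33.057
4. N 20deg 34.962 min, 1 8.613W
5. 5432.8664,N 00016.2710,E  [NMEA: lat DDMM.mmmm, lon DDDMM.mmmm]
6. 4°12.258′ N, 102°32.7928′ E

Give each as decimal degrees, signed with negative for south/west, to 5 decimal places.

1. -41.14953, -0.70297
2. 0.50750, 157.26194
3. -60.69001, -72.55095
4. 20.58270, -1.14355
5. 54.54777, 0.27118
6. 4.20430, 102.54655

Point 1:
  Lat: 41 + 8/60 + 58.31/3600 = 41.149531
  S ⇒ negate
  λ: 42′ + 10.7″ = 42.17833′; 0 + 42.17833/60 = 0.702972
  W → negative
Point 2:
  φ: 0 + 30/60 + 27/3600 = 0.507500
  N → positive
  Lon: 15′ + 43″ = 15.71667′; 157 + 15.71667/60 = 157.261944
  E ⇒ keep positive
Point 3:
  Latitude: 41.4005′ = 0.690008°; total 60.690008
  S ⇒ negate
  Longitude: 33.057′ = 0.550950°; total 72.550950
  W ⇒ negate
Point 4:
  Latitude: 34.962′ = 0.582700°; total 20.582700
  N ⇒ keep positive
  Lon: 1 + 8.613/60 = 1.143550
  W ⇒ negate
Point 5:
  φ: degrees = first 2 digits = 54, minutes = 32.8664; 54 + 32.8664/60 = 54.547773
  N → positive
  Lon: split at 3 digits → 000° and 16.271′; 0 + 16.271/60 = 0.271183
  E → positive
Point 6:
  Latitude: 12.258′ = 0.204300°; total 4.204300
  N → positive
  λ: 102 + 32.7928/60 = 102.546547
  E → positive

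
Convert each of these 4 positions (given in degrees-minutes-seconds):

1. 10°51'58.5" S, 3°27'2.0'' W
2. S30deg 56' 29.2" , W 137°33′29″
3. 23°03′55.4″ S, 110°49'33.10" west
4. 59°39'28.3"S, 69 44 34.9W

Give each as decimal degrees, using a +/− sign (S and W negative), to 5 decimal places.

Point 1:
  φ: 10 + 51/60 + 58.5/3600 = 10.866250
  S ⇒ negate
  Lon: 3 + 27/60 + 2/3600 = 3.450556
  hemisphere W, so the sign is −
Point 2:
  Lat: 30 + 56/60 + 29.2/3600 = 30.941444
  S → negative
  λ: 137° + 33/60 + 29/3600 = 137 + 0.550000 + 0.008056 = 137.558056
  W ⇒ negate
Point 3:
  Latitude: 3′ + 55.4″ = 3.92333′; 23 + 3.92333/60 = 23.065389
  S → negative
  λ: 110° + 49/60 + 33.1/3600 = 110 + 0.816667 + 0.009194 = 110.825861
  hemisphere W, so the sign is −
Point 4:
  Latitude: 39′ + 28.3″ = 39.47167′; 59 + 39.47167/60 = 59.657861
  S ⇒ negate
  λ: 69 + 44/60 + 34.9/3600 = 69.743028
  W → negative

1. -10.86625, -3.45056
2. -30.94144, -137.55806
3. -23.06539, -110.82586
4. -59.65786, -69.74303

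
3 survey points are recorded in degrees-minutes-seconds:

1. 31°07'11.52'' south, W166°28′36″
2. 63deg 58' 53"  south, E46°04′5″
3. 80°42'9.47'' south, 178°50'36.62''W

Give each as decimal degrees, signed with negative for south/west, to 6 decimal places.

Point 1:
  Latitude: 31 + 7/60 + 11.52/3600 = 31.1198667
  hemisphere S, so the sign is −
  Lon: 166° + 28/60 + 36/3600 = 166 + 0.466667 + 0.010000 = 166.4766667
  W ⇒ negate
Point 2:
  Lat: 63° + 58/60 + 53/3600 = 63 + 0.966667 + 0.014722 = 63.9813889
  S ⇒ negate
  λ: 4′ + 5″ = 4.08333′; 46 + 4.08333/60 = 46.0680556
  E → positive
Point 3:
  Latitude: 80° + 42/60 + 9.47/3600 = 80 + 0.700000 + 0.002631 = 80.7026306
  S ⇒ negate
  Lon: 50′ + 36.62″ = 50.61033′; 178 + 50.61033/60 = 178.8435056
  W → negative

1. -31.119867, -166.476667
2. -63.981389, 46.068056
3. -80.702631, -178.843506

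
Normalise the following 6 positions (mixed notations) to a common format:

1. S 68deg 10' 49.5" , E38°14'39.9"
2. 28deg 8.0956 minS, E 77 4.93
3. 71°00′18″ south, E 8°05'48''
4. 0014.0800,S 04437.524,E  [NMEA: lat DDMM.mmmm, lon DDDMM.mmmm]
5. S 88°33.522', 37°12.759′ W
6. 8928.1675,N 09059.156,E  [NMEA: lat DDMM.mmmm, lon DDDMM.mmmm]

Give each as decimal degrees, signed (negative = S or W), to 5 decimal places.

Point 1:
  Lat: 68 + 10/60 + 49.5/3600 = 68.180417
  S ⇒ negate
  λ: 14′ + 39.9″ = 14.66500′; 38 + 14.66500/60 = 38.244417
  E ⇒ keep positive
Point 2:
  Latitude: 8.0956′ = 0.134927°; total 28.134927
  hemisphere S, so the sign is −
  Longitude: 77 + 4.93/60 = 77.082167
  E ⇒ keep positive
Point 3:
  φ: 71 + 0/60 + 18/3600 = 71.005000
  S → negative
  Lon: 8 + 5/60 + 48/3600 = 8.096667
  E → positive
Point 4:
  φ: split at 2 digits → 00° and 14.08′; 0 + 14.08/60 = 0.234667
  hemisphere S, so the sign is −
  Lon: split at 3 digits → 044° and 37.524′; 44 + 37.524/60 = 44.625400
  E ⇒ keep positive
Point 5:
  φ: 33.522′ = 0.558700°; total 88.558700
  S → negative
  Lon: 12.759′ = 0.212650°; total 37.212650
  W ⇒ negate
Point 6:
  Latitude: degrees = first 2 digits = 89, minutes = 28.1675; 89 + 28.1675/60 = 89.469458
  N ⇒ keep positive
  λ: split at 3 digits → 090° and 59.156′; 90 + 59.156/60 = 90.985933
  E ⇒ keep positive

1. -68.18042, 38.24442
2. -28.13493, 77.08217
3. -71.00500, 8.09667
4. -0.23467, 44.62540
5. -88.55870, -37.21265
6. 89.46946, 90.98593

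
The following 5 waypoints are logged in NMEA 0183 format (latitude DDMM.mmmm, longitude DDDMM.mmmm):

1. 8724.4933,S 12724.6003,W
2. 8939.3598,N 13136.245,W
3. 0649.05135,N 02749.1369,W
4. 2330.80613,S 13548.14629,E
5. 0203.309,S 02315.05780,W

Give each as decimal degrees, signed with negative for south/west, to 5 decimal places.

1. -87.40822, -127.41001
2. 89.65600, -131.60408
3. 6.81752, -27.81895
4. -23.51344, 135.80244
5. -2.05515, -23.25096

Point 1:
  φ: degrees = first 2 digits = 87, minutes = 24.4933; 87 + 24.4933/60 = 87.408222
  S → negative
  Longitude: degrees = first 3 digits = 127, minutes = 24.6003; 127 + 24.6003/60 = 127.410005
  hemisphere W, so the sign is −
Point 2:
  Latitude: split at 2 digits → 89° and 39.3598′; 89 + 39.3598/60 = 89.655997
  N ⇒ keep positive
  Longitude: degrees = first 3 digits = 131, minutes = 36.245; 131 + 36.245/60 = 131.604083
  hemisphere W, so the sign is −
Point 3:
  φ: split at 2 digits → 06° and 49.05135′; 6 + 49.05135/60 = 6.817523
  N ⇒ keep positive
  Longitude: split at 3 digits → 027° and 49.1369′; 27 + 49.1369/60 = 27.818948
  W → negative
Point 4:
  Latitude: split at 2 digits → 23° and 30.80613′; 23 + 30.80613/60 = 23.513436
  hemisphere S, so the sign is −
  λ: degrees = first 3 digits = 135, minutes = 48.14629; 135 + 48.14629/60 = 135.802438
  E → positive
Point 5:
  Lat: degrees = first 2 digits = 2, minutes = 3.309; 2 + 3.309/60 = 2.055150
  hemisphere S, so the sign is −
  λ: degrees = first 3 digits = 23, minutes = 15.0578; 23 + 15.0578/60 = 23.250963
  hemisphere W, so the sign is −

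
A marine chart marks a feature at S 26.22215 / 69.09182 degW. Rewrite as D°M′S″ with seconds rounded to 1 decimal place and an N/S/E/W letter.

26°13′19.7″ S, 69°05′30.6″ W

φ: whole degrees 26; 13.32900′ → 13′ and 19.740″
Lon: whole degrees 69; 5.50920′ → 5′ and 30.552″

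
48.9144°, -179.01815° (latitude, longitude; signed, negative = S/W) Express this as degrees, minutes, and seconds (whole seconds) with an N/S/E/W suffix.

φ: 0.914400° → 54.86400′; 0.86400 × 60 = 51.84″
Longitude is negative → W; |value| = 179.018150
Longitude: 0.018150° → 1.08900′; 0.08900 × 60 = 5.34″

48°54′52″ N, 179°01′5″ W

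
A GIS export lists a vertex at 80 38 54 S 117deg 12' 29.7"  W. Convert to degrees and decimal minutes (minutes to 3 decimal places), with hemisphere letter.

80° 38.900′ S, 117° 12.495′ W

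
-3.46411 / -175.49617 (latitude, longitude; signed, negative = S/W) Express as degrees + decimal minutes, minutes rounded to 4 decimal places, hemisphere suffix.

3° 27.8466′ S, 175° 29.7702′ W

Latitude is negative → S; |value| = 3.464110
Lat: 3° + 0.464110 × 60 = 3° 27.846600′
Longitude is negative → W; |value| = 175.496170
Lon: 175° + 0.496170 × 60 = 175° 29.770200′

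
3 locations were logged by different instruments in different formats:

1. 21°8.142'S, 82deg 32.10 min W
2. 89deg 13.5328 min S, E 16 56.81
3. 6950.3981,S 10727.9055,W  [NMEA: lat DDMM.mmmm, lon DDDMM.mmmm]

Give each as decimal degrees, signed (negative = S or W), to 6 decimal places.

Point 1:
  Lat: 21 + 8.142/60 = 21.1357000
  S ⇒ negate
  λ: 82 + 32.1/60 = 82.5350000
  hemisphere W, so the sign is −
Point 2:
  φ: 13.5328′ = 0.225547°; total 89.2255467
  hemisphere S, so the sign is −
  Longitude: 56.81′ = 0.946833°; total 16.9468333
  E → positive
Point 3:
  Latitude: degrees = first 2 digits = 69, minutes = 50.3981; 69 + 50.3981/60 = 69.8399683
  S → negative
  Longitude: split at 3 digits → 107° and 27.9055′; 107 + 27.9055/60 = 107.4650917
  W → negative

1. -21.135700, -82.535000
2. -89.225547, 16.946833
3. -69.839968, -107.465092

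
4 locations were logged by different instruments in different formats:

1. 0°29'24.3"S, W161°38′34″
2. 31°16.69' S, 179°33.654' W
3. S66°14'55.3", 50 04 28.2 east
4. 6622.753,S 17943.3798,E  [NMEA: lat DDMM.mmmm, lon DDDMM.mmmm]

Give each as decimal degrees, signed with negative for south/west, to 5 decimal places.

Point 1:
  Latitude: 0 + 29/60 + 24.3/3600 = 0.490083
  S ⇒ negate
  Longitude: 161° + 38/60 + 34/3600 = 161 + 0.633333 + 0.009444 = 161.642778
  W ⇒ negate
Point 2:
  Lat: 16.69′ = 0.278167°; total 31.278167
  hemisphere S, so the sign is −
  Lon: 179 + 33.654/60 = 179.560900
  W → negative
Point 3:
  Latitude: 14′ + 55.3″ = 14.92167′; 66 + 14.92167/60 = 66.248694
  S → negative
  Longitude: 50 + 4/60 + 28.2/3600 = 50.074500
  E → positive
Point 4:
  φ: split at 2 digits → 66° and 22.753′; 66 + 22.753/60 = 66.379217
  hemisphere S, so the sign is −
  λ: degrees = first 3 digits = 179, minutes = 43.3798; 179 + 43.3798/60 = 179.722997
  E ⇒ keep positive

1. -0.49008, -161.64278
2. -31.27817, -179.56090
3. -66.24869, 50.07450
4. -66.37922, 179.72300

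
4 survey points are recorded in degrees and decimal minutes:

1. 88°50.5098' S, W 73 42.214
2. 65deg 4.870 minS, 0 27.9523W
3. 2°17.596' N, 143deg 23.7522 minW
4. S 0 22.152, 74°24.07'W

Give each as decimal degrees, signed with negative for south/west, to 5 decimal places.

1. -88.84183, -73.70357
2. -65.08117, -0.46587
3. 2.29327, -143.39587
4. -0.36920, -74.40117

Point 1:
  φ: 88 + 50.5098/60 = 88.841830
  hemisphere S, so the sign is −
  Lon: 73 + 42.214/60 = 73.703567
  hemisphere W, so the sign is −
Point 2:
  φ: 65 + 4.87/60 = 65.081167
  S → negative
  λ: 0 + 27.9523/60 = 0.465872
  hemisphere W, so the sign is −
Point 3:
  Latitude: 17.596′ = 0.293267°; total 2.293267
  N → positive
  Longitude: 23.7522′ = 0.395870°; total 143.395870
  W → negative
Point 4:
  Latitude: 22.152′ = 0.369200°; total 0.369200
  S → negative
  Longitude: 24.07′ = 0.401167°; total 74.401167
  W → negative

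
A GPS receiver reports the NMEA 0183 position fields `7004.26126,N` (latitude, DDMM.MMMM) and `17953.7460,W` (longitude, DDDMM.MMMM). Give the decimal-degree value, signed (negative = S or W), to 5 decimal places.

Lat: split at 2 digits → 70° and 4.26126′; 70 + 4.26126/60 = 70.071021
N ⇒ keep positive
Lon: split at 3 digits → 179° and 53.746′; 179 + 53.746/60 = 179.895767
W → negative

70.07102, -179.89577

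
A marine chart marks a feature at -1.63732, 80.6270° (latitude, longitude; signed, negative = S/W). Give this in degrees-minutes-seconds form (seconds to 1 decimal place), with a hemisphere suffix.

1°38′14.4″ S, 80°37′37.2″ E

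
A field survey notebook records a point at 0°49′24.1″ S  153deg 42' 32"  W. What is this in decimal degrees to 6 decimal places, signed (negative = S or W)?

-0.823361, -153.708889

Latitude: 0° + 49/60 + 24.1/3600 = 0 + 0.816667 + 0.006694 = 0.8233611
S → negative
λ: 153 + 42/60 + 32/3600 = 153.7088889
hemisphere W, so the sign is −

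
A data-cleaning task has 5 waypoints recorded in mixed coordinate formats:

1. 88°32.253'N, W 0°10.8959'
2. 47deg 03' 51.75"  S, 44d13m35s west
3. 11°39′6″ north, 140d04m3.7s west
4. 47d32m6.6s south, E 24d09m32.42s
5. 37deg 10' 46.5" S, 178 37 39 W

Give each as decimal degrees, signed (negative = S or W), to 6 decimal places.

Point 1:
  Lat: 88 + 32.253/60 = 88.5375500
  N ⇒ keep positive
  λ: 0 + 10.8959/60 = 0.1815983
  W ⇒ negate
Point 2:
  φ: 47° + 3/60 + 51.75/3600 = 47 + 0.050000 + 0.014375 = 47.0643750
  S → negative
  λ: 13′ + 35″ = 13.58333′; 44 + 13.58333/60 = 44.2263889
  W ⇒ negate
Point 3:
  Latitude: 11 + 39/60 + 6/3600 = 11.6516667
  N → positive
  λ: 140° + 4/60 + 3.7/3600 = 140 + 0.066667 + 0.001028 = 140.0676944
  W ⇒ negate
Point 4:
  Latitude: 32′ + 6.6″ = 32.11000′; 47 + 32.11000/60 = 47.5351667
  hemisphere S, so the sign is −
  Longitude: 24° + 9/60 + 32.42/3600 = 24 + 0.150000 + 0.009006 = 24.1590056
  E ⇒ keep positive
Point 5:
  Latitude: 37° + 10/60 + 46.5/3600 = 37 + 0.166667 + 0.012917 = 37.1795833
  S → negative
  Lon: 37′ + 39″ = 37.65000′; 178 + 37.65000/60 = 178.6275000
  W → negative

1. 88.537550, -0.181598
2. -47.064375, -44.226389
3. 11.651667, -140.067694
4. -47.535167, 24.159006
5. -37.179583, -178.627500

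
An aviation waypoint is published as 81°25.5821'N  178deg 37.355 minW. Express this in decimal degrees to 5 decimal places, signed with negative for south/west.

81.42637, -178.62258

Latitude: 25.5821′ = 0.426368°; total 81.426368
N ⇒ keep positive
λ: 37.355′ = 0.622583°; total 178.622583
hemisphere W, so the sign is −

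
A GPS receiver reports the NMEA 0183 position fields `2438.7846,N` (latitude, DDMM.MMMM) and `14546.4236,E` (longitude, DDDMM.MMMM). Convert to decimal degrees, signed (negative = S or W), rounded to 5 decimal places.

24.64641, 145.77373

Latitude: split at 2 digits → 24° and 38.7846′; 24 + 38.7846/60 = 24.646410
N ⇒ keep positive
Longitude: split at 3 digits → 145° and 46.4236′; 145 + 46.4236/60 = 145.773727
E ⇒ keep positive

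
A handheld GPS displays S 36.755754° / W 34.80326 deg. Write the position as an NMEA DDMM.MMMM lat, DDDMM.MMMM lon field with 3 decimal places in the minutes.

Latitude: fractional part 0.755754 → 45.34524 minutes
λ: 34° + 0.803260 × 60 = 34° 48.19560′

3645.345,S / 03448.196,W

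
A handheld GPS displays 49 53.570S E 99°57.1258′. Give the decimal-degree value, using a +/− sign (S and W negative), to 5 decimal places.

Latitude: 53.57′ = 0.892833°; total 49.892833
S ⇒ negate
λ: 99 + 57.1258/60 = 99.952097
E ⇒ keep positive

-49.89283, 99.95210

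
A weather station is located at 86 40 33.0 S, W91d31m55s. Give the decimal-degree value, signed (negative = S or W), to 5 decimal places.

-86.67583, -91.53194

Latitude: 86° + 40/60 + 33/3600 = 86 + 0.666667 + 0.009167 = 86.675833
S ⇒ negate
Longitude: 91° + 31/60 + 55/3600 = 91 + 0.516667 + 0.015278 = 91.531944
W → negative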